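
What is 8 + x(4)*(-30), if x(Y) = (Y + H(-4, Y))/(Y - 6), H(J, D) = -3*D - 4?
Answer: -172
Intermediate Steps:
H(J, D) = -4 - 3*D
x(Y) = (-4 - 2*Y)/(-6 + Y) (x(Y) = (Y + (-4 - 3*Y))/(Y - 6) = (-4 - 2*Y)/(-6 + Y))
8 + x(4)*(-30) = 8 + (2*(-2 - 1*4)/(-6 + 4))*(-30) = 8 + (2*(-2 - 4)/(-2))*(-30) = 8 + (2*(-1/2)*(-6))*(-30) = 8 + 6*(-30) = 8 - 180 = -172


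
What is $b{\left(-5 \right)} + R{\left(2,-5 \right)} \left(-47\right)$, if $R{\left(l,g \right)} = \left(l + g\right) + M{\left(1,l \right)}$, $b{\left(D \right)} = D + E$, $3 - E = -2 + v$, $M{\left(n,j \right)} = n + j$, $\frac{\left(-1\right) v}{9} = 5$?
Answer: $45$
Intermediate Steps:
$v = -45$ ($v = \left(-9\right) 5 = -45$)
$M{\left(n,j \right)} = j + n$
$E = 50$ ($E = 3 - \left(-2 - 45\right) = 3 - -47 = 3 + 47 = 50$)
$b{\left(D \right)} = 50 + D$ ($b{\left(D \right)} = D + 50 = 50 + D$)
$R{\left(l,g \right)} = 1 + g + 2 l$ ($R{\left(l,g \right)} = \left(l + g\right) + \left(l + 1\right) = \left(g + l\right) + \left(1 + l\right) = 1 + g + 2 l$)
$b{\left(-5 \right)} + R{\left(2,-5 \right)} \left(-47\right) = \left(50 - 5\right) + \left(1 - 5 + 2 \cdot 2\right) \left(-47\right) = 45 + \left(1 - 5 + 4\right) \left(-47\right) = 45 + 0 \left(-47\right) = 45 + 0 = 45$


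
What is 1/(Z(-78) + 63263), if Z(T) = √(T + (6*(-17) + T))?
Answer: 63263/4002207427 - I*√258/4002207427 ≈ 1.5807e-5 - 4.0134e-9*I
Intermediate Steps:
Z(T) = √(-102 + 2*T) (Z(T) = √(T + (-102 + T)) = √(-102 + 2*T))
1/(Z(-78) + 63263) = 1/(√(-102 + 2*(-78)) + 63263) = 1/(√(-102 - 156) + 63263) = 1/(√(-258) + 63263) = 1/(I*√258 + 63263) = 1/(63263 + I*√258)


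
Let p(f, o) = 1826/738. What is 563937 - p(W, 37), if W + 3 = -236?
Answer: 208091840/369 ≈ 5.6393e+5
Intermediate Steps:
W = -239 (W = -3 - 236 = -239)
p(f, o) = 913/369 (p(f, o) = 1826*(1/738) = 913/369)
563937 - p(W, 37) = 563937 - 1*913/369 = 563937 - 913/369 = 208091840/369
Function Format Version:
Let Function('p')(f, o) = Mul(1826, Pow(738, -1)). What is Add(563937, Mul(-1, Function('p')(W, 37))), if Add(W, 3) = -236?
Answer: Rational(208091840, 369) ≈ 5.6393e+5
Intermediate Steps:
W = -239 (W = Add(-3, -236) = -239)
Function('p')(f, o) = Rational(913, 369) (Function('p')(f, o) = Mul(1826, Rational(1, 738)) = Rational(913, 369))
Add(563937, Mul(-1, Function('p')(W, 37))) = Add(563937, Mul(-1, Rational(913, 369))) = Add(563937, Rational(-913, 369)) = Rational(208091840, 369)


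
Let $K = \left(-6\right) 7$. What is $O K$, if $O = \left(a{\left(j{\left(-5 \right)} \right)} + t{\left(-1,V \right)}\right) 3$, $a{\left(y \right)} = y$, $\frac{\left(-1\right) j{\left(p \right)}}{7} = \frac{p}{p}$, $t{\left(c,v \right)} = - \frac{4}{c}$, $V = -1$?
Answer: $378$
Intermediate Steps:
$j{\left(p \right)} = -7$ ($j{\left(p \right)} = - 7 \frac{p}{p} = \left(-7\right) 1 = -7$)
$K = -42$
$O = -9$ ($O = \left(-7 - \frac{4}{-1}\right) 3 = \left(-7 - -4\right) 3 = \left(-7 + 4\right) 3 = \left(-3\right) 3 = -9$)
$O K = \left(-9\right) \left(-42\right) = 378$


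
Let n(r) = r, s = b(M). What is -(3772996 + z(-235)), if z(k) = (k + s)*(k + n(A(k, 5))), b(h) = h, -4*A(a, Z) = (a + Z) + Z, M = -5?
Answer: -3815896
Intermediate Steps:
A(a, Z) = -Z/2 - a/4 (A(a, Z) = -((a + Z) + Z)/4 = -((Z + a) + Z)/4 = -(a + 2*Z)/4 = -Z/2 - a/4)
s = -5
z(k) = (-5 + k)*(-5/2 + 3*k/4) (z(k) = (k - 5)*(k + (-½*5 - k/4)) = (-5 + k)*(k + (-5/2 - k/4)) = (-5 + k)*(-5/2 + 3*k/4))
-(3772996 + z(-235)) = -(3772996 + (25/2 - 25/4*(-235) + (¾)*(-235)²)) = -(3772996 + (25/2 + 5875/4 + (¾)*55225)) = -(3772996 + (25/2 + 5875/4 + 165675/4)) = -(3772996 + 42900) = -1*3815896 = -3815896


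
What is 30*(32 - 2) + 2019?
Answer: 2919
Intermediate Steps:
30*(32 - 2) + 2019 = 30*30 + 2019 = 900 + 2019 = 2919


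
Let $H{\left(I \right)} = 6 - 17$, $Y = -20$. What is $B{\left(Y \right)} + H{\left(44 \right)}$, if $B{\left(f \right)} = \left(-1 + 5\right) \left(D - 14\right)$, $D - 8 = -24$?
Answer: $-131$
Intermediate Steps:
$D = -16$ ($D = 8 - 24 = -16$)
$H{\left(I \right)} = -11$ ($H{\left(I \right)} = 6 - 17 = -11$)
$B{\left(f \right)} = -120$ ($B{\left(f \right)} = \left(-1 + 5\right) \left(-16 - 14\right) = 4 \left(-30\right) = -120$)
$B{\left(Y \right)} + H{\left(44 \right)} = -120 - 11 = -131$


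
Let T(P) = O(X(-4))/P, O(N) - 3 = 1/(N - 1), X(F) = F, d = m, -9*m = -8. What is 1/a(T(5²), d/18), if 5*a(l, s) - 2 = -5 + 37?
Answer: 5/34 ≈ 0.14706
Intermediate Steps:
m = 8/9 (m = -⅑*(-8) = 8/9 ≈ 0.88889)
d = 8/9 ≈ 0.88889
O(N) = 3 + 1/(-1 + N) (O(N) = 3 + 1/(N - 1) = 3 + 1/(-1 + N))
T(P) = 14/(5*P) (T(P) = ((-2 + 3*(-4))/(-1 - 4))/P = ((-2 - 12)/(-5))/P = (-⅕*(-14))/P = 14/(5*P))
a(l, s) = 34/5 (a(l, s) = ⅖ + (-5 + 37)/5 = ⅖ + (⅕)*32 = ⅖ + 32/5 = 34/5)
1/a(T(5²), d/18) = 1/(34/5) = 5/34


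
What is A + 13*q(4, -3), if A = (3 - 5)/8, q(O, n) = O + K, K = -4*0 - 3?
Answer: 51/4 ≈ 12.750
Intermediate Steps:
K = -3 (K = 0 - 3 = -3)
q(O, n) = -3 + O (q(O, n) = O - 3 = -3 + O)
A = -¼ (A = -2*⅛ = -¼ ≈ -0.25000)
A + 13*q(4, -3) = -¼ + 13*(-3 + 4) = -¼ + 13*1 = -¼ + 13 = 51/4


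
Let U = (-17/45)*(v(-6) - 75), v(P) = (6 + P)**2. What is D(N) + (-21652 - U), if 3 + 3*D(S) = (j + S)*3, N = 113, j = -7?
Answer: -64726/3 ≈ -21575.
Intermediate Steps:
D(S) = -8 + S (D(S) = -1 + ((-7 + S)*3)/3 = -1 + (-21 + 3*S)/3 = -1 + (-7 + S) = -8 + S)
U = 85/3 (U = (-17/45)*((6 - 6)**2 - 75) = (-17*1/45)*(0**2 - 75) = -17*(0 - 75)/45 = -17/45*(-75) = 85/3 ≈ 28.333)
D(N) + (-21652 - U) = (-8 + 113) + (-21652 - 1*85/3) = 105 + (-21652 - 85/3) = 105 - 65041/3 = -64726/3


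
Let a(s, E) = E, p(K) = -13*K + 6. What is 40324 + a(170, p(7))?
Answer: 40239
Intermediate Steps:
p(K) = 6 - 13*K
40324 + a(170, p(7)) = 40324 + (6 - 13*7) = 40324 + (6 - 91) = 40324 - 85 = 40239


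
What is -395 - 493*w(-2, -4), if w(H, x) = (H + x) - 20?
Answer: 12423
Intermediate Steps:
w(H, x) = -20 + H + x
-395 - 493*w(-2, -4) = -395 - 493*(-20 - 2 - 4) = -395 - 493*(-26) = -395 + 12818 = 12423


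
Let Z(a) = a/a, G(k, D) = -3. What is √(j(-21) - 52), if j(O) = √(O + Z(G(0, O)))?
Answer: √(-52 + 2*I*√5) ≈ 0.3098 + 7.2178*I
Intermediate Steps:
Z(a) = 1
j(O) = √(1 + O) (j(O) = √(O + 1) = √(1 + O))
√(j(-21) - 52) = √(√(1 - 21) - 52) = √(√(-20) - 52) = √(2*I*√5 - 52) = √(-52 + 2*I*√5)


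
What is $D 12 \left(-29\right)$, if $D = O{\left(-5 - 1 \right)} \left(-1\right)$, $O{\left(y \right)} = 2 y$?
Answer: $-4176$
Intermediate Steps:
$D = 12$ ($D = 2 \left(-5 - 1\right) \left(-1\right) = 2 \left(-6\right) \left(-1\right) = \left(-12\right) \left(-1\right) = 12$)
$D 12 \left(-29\right) = 12 \cdot 12 \left(-29\right) = 144 \left(-29\right) = -4176$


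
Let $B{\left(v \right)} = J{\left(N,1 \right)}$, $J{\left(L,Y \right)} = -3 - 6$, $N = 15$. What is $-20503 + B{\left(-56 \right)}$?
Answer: $-20512$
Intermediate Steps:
$J{\left(L,Y \right)} = -9$
$B{\left(v \right)} = -9$
$-20503 + B{\left(-56 \right)} = -20503 - 9 = -20512$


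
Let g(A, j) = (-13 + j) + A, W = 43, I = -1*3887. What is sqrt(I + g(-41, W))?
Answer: I*sqrt(3898) ≈ 62.434*I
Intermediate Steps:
I = -3887
g(A, j) = -13 + A + j
sqrt(I + g(-41, W)) = sqrt(-3887 + (-13 - 41 + 43)) = sqrt(-3887 - 11) = sqrt(-3898) = I*sqrt(3898)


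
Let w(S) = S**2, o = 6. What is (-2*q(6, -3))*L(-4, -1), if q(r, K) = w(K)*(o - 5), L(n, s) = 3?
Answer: -54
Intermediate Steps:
q(r, K) = K**2 (q(r, K) = K**2*(6 - 5) = K**2*1 = K**2)
(-2*q(6, -3))*L(-4, -1) = -2*(-3)**2*3 = -2*9*3 = -18*3 = -54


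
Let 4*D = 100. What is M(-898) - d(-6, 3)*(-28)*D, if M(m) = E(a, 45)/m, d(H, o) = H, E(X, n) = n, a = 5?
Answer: -3771645/898 ≈ -4200.0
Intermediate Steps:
D = 25 (D = (1/4)*100 = 25)
M(m) = 45/m
M(-898) - d(-6, 3)*(-28)*D = 45/(-898) - (-6*(-28))*25 = 45*(-1/898) - 168*25 = -45/898 - 1*4200 = -45/898 - 4200 = -3771645/898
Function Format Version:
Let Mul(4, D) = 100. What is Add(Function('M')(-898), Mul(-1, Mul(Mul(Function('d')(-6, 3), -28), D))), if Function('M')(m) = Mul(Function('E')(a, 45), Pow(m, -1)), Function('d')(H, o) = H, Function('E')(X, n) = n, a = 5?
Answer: Rational(-3771645, 898) ≈ -4200.0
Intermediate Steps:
D = 25 (D = Mul(Rational(1, 4), 100) = 25)
Function('M')(m) = Mul(45, Pow(m, -1))
Add(Function('M')(-898), Mul(-1, Mul(Mul(Function('d')(-6, 3), -28), D))) = Add(Mul(45, Pow(-898, -1)), Mul(-1, Mul(Mul(-6, -28), 25))) = Add(Mul(45, Rational(-1, 898)), Mul(-1, Mul(168, 25))) = Add(Rational(-45, 898), Mul(-1, 4200)) = Add(Rational(-45, 898), -4200) = Rational(-3771645, 898)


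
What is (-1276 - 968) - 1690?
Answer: -3934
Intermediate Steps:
(-1276 - 968) - 1690 = -2244 - 1690 = -3934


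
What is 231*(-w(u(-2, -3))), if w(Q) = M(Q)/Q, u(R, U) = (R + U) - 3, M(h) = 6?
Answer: 693/4 ≈ 173.25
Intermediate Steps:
u(R, U) = -3 + R + U
w(Q) = 6/Q
231*(-w(u(-2, -3))) = 231*(-6/(-3 - 2 - 3)) = 231*(-6/(-8)) = 231*(-6*(-1)/8) = 231*(-1*(-3/4)) = 231*(3/4) = 693/4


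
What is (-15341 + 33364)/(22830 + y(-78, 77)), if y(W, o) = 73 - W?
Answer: 269/343 ≈ 0.78426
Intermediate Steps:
(-15341 + 33364)/(22830 + y(-78, 77)) = (-15341 + 33364)/(22830 + (73 - 1*(-78))) = 18023/(22830 + (73 + 78)) = 18023/(22830 + 151) = 18023/22981 = 18023*(1/22981) = 269/343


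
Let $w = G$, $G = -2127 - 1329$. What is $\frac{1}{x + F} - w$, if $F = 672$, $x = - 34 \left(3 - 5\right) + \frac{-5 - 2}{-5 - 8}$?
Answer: $\frac{33270925}{9627} \approx 3456.0$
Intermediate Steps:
$x = \frac{891}{13}$ ($x = \left(-34\right) \left(-2\right) - \frac{7}{-13} = 68 - - \frac{7}{13} = 68 + \frac{7}{13} = \frac{891}{13} \approx 68.538$)
$G = -3456$
$w = -3456$
$\frac{1}{x + F} - w = \frac{1}{\frac{891}{13} + 672} - -3456 = \frac{1}{\frac{9627}{13}} + 3456 = \frac{13}{9627} + 3456 = \frac{33270925}{9627}$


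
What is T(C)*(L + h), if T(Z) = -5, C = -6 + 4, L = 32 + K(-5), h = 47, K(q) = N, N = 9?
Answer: -440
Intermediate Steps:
K(q) = 9
L = 41 (L = 32 + 9 = 41)
C = -2
T(C)*(L + h) = -5*(41 + 47) = -5*88 = -440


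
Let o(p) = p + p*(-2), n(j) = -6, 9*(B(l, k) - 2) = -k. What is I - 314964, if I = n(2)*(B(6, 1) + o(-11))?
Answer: -945124/3 ≈ -3.1504e+5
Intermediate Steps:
B(l, k) = 2 - k/9 (B(l, k) = 2 + (-k)/9 = 2 - k/9)
o(p) = -p (o(p) = p - 2*p = -p)
I = -232/3 (I = -6*((2 - 1/9*1) - 1*(-11)) = -6*((2 - 1/9) + 11) = -6*(17/9 + 11) = -6*116/9 = -232/3 ≈ -77.333)
I - 314964 = -232/3 - 314964 = -945124/3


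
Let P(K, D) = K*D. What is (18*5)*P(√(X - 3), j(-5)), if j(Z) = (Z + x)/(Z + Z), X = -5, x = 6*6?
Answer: -558*I*√2 ≈ -789.13*I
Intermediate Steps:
x = 36
j(Z) = (36 + Z)/(2*Z) (j(Z) = (Z + 36)/(Z + Z) = (36 + Z)/((2*Z)) = (36 + Z)*(1/(2*Z)) = (36 + Z)/(2*Z))
P(K, D) = D*K
(18*5)*P(√(X - 3), j(-5)) = (18*5)*(((½)*(36 - 5)/(-5))*√(-5 - 3)) = 90*(((½)*(-⅕)*31)*√(-8)) = 90*(-31*I*√2/5) = -558*I*√2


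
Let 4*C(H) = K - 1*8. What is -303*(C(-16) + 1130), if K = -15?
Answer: -1362591/4 ≈ -3.4065e+5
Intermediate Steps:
C(H) = -23/4 (C(H) = (-15 - 1*8)/4 = (-15 - 8)/4 = (¼)*(-23) = -23/4)
-303*(C(-16) + 1130) = -303*(-23/4 + 1130) = -303*4497/4 = -1362591/4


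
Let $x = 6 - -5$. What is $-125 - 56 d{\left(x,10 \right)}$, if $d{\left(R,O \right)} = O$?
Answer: $-685$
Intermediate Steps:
$x = 11$ ($x = 6 + 5 = 11$)
$-125 - 56 d{\left(x,10 \right)} = -125 - 560 = -685$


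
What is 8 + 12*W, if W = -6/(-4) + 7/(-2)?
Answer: -16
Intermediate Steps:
W = -2 (W = -6*(-¼) + 7*(-½) = 3/2 - 7/2 = -2)
8 + 12*W = 8 + 12*(-2) = 8 - 24 = -16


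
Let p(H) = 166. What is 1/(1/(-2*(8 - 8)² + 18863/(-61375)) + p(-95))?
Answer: 18863/3069883 ≈ 0.0061445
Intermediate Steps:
1/(1/(-2*(8 - 8)² + 18863/(-61375)) + p(-95)) = 1/(1/(-2*(8 - 8)² + 18863/(-61375)) + 166) = 1/(1/(-2*0² + 18863*(-1/61375)) + 166) = 1/(1/(-2*0 - 18863/61375) + 166) = 1/(1/(0 - 18863/61375) + 166) = 1/(1/(-18863/61375) + 166) = 1/(-61375/18863 + 166) = 1/(3069883/18863) = 18863/3069883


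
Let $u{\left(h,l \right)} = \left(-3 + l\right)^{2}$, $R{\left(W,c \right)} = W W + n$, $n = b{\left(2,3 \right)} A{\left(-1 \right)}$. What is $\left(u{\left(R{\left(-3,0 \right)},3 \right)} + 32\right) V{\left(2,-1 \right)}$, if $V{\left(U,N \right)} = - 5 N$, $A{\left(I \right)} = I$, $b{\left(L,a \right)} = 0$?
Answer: $160$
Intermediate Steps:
$n = 0$ ($n = 0 \left(-1\right) = 0$)
$R{\left(W,c \right)} = W^{2}$ ($R{\left(W,c \right)} = W W + 0 = W^{2} + 0 = W^{2}$)
$\left(u{\left(R{\left(-3,0 \right)},3 \right)} + 32\right) V{\left(2,-1 \right)} = \left(\left(-3 + 3\right)^{2} + 32\right) \left(\left(-5\right) \left(-1\right)\right) = \left(0^{2} + 32\right) 5 = \left(0 + 32\right) 5 = 32 \cdot 5 = 160$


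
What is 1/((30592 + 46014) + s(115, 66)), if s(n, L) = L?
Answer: 1/76672 ≈ 1.3043e-5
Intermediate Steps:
1/((30592 + 46014) + s(115, 66)) = 1/((30592 + 46014) + 66) = 1/(76606 + 66) = 1/76672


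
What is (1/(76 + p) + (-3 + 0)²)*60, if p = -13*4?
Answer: 1085/2 ≈ 542.50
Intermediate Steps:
p = -52
(1/(76 + p) + (-3 + 0)²)*60 = (1/(76 - 52) + (-3 + 0)²)*60 = (1/24 + (-3)²)*60 = (1/24 + 9)*60 = (217/24)*60 = 1085/2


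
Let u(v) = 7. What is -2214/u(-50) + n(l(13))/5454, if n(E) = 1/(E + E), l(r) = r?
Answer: -313954049/992628 ≈ -316.29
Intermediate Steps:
n(E) = 1/(2*E)
-2214/u(-50) + n(l(13))/5454 = -2214/7 + ((½)/13)/5454 = -2214*⅐ + ((½)*(1/13))*(1/5454) = -2214/7 + (1/26)*(1/5454) = -2214/7 + 1/141804 = -313954049/992628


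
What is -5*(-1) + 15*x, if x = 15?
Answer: 230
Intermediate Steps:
-5*(-1) + 15*x = -5*(-1) + 15*15 = 5 + 225 = 230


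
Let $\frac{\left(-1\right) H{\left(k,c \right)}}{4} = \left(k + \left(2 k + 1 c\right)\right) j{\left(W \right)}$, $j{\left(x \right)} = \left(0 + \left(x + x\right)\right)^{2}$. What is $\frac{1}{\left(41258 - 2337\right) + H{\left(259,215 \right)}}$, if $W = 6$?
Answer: $- \frac{1}{532471} \approx -1.878 \cdot 10^{-6}$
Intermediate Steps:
$j{\left(x \right)} = 4 x^{2}$ ($j{\left(x \right)} = \left(0 + 2 x\right)^{2} = \left(2 x\right)^{2} = 4 x^{2}$)
$H{\left(k,c \right)} = - 1728 k - 576 c$ ($H{\left(k,c \right)} = - 4 \left(k + \left(2 k + 1 c\right)\right) 4 \cdot 6^{2} = - 4 \left(k + \left(2 k + c\right)\right) 4 \cdot 36 = - 4 \left(k + \left(c + 2 k\right)\right) 144 = - 4 \left(c + 3 k\right) 144 = - 4 \left(144 c + 432 k\right) = - 1728 k - 576 c$)
$\frac{1}{\left(41258 - 2337\right) + H{\left(259,215 \right)}} = \frac{1}{\left(41258 - 2337\right) - 571392} = \frac{1}{38921 - 571392} = \frac{1}{-532471} = - \frac{1}{532471}$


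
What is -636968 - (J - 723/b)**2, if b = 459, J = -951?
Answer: -36152097448/23409 ≈ -1.5444e+6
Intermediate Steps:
-636968 - (J - 723/b)**2 = -636968 - (-951 - 723/459)**2 = -636968 - (-951 - 723*1/459)**2 = -636968 - (-951 - 241/153)**2 = -636968 - (-145744/153)**2 = -636968 - 1*21241313536/23409 = -636968 - 21241313536/23409 = -36152097448/23409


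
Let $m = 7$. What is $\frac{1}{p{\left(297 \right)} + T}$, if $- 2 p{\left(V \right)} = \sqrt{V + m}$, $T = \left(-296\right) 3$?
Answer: $- \frac{222}{197117} + \frac{\sqrt{19}}{394234} \approx -0.0011152$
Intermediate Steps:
$T = -888$
$p{\left(V \right)} = - \frac{\sqrt{7 + V}}{2}$ ($p{\left(V \right)} = - \frac{\sqrt{V + 7}}{2} = - \frac{\sqrt{7 + V}}{2}$)
$\frac{1}{p{\left(297 \right)} + T} = \frac{1}{- \frac{\sqrt{7 + 297}}{2} - 888} = \frac{1}{- \frac{\sqrt{304}}{2} - 888} = \frac{1}{- \frac{4 \sqrt{19}}{2} - 888} = \frac{1}{- 2 \sqrt{19} - 888} = \frac{1}{-888 - 2 \sqrt{19}}$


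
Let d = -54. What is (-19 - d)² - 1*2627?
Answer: -1402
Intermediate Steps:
(-19 - d)² - 1*2627 = (-19 - 1*(-54))² - 1*2627 = (-19 + 54)² - 2627 = 35² - 2627 = 1225 - 2627 = -1402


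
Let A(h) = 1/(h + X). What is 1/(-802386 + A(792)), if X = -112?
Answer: -680/545622479 ≈ -1.2463e-6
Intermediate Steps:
A(h) = 1/(-112 + h) (A(h) = 1/(h - 112) = 1/(-112 + h))
1/(-802386 + A(792)) = 1/(-802386 + 1/(-112 + 792)) = 1/(-802386 + 1/680) = 1/(-545622479/680) = -680/545622479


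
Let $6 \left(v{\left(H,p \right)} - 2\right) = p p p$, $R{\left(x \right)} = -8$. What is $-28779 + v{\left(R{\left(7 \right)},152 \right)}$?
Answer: $\frac{1669573}{3} \approx 5.5652 \cdot 10^{5}$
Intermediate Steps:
$v{\left(H,p \right)} = 2 + \frac{p^{3}}{6}$ ($v{\left(H,p \right)} = 2 + \frac{p p p}{6} = 2 + \frac{p p^{2}}{6} = 2 + \frac{p^{3}}{6}$)
$-28779 + v{\left(R{\left(7 \right)},152 \right)} = -28779 + \left(2 + \frac{152^{3}}{6}\right) = -28779 + \left(2 + \frac{1}{6} \cdot 3511808\right) = -28779 + \left(2 + \frac{1755904}{3}\right) = -28779 + \frac{1755910}{3} = \frac{1669573}{3}$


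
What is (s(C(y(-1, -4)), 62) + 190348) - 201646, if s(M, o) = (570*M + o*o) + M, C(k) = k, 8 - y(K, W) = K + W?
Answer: -31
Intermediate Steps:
y(K, W) = 8 - K - W (y(K, W) = 8 - (K + W) = 8 + (-K - W) = 8 - K - W)
s(M, o) = o² + 571*M (s(M, o) = (570*M + o²) + M = (o² + 570*M) + M = o² + 571*M)
(s(C(y(-1, -4)), 62) + 190348) - 201646 = ((62² + 571*(8 - 1*(-1) - 1*(-4))) + 190348) - 201646 = ((3844 + 571*(8 + 1 + 4)) + 190348) - 201646 = ((3844 + 571*13) + 190348) - 201646 = ((3844 + 7423) + 190348) - 201646 = (11267 + 190348) - 201646 = 201615 - 201646 = -31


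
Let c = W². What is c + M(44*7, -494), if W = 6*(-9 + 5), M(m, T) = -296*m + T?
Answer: -91086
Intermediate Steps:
M(m, T) = T - 296*m
W = -24 (W = 6*(-4) = -24)
c = 576 (c = (-24)² = 576)
c + M(44*7, -494) = 576 + (-494 - 13024*7) = 576 + (-494 - 296*308) = 576 + (-494 - 91168) = 576 - 91662 = -91086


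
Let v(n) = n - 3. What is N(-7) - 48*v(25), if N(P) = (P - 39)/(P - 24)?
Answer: -32690/31 ≈ -1054.5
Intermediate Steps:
N(P) = (-39 + P)/(-24 + P)
v(n) = -3 + n
N(-7) - 48*v(25) = (-39 - 7)/(-24 - 7) - 48*(-3 + 25) = -46/(-31) - 48*22 = -1/31*(-46) - 1056 = 46/31 - 1056 = -32690/31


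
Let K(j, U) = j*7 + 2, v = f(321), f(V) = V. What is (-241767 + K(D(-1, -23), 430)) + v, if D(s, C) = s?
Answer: -241451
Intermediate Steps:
v = 321
K(j, U) = 2 + 7*j (K(j, U) = 7*j + 2 = 2 + 7*j)
(-241767 + K(D(-1, -23), 430)) + v = (-241767 + (2 + 7*(-1))) + 321 = (-241767 + (2 - 7)) + 321 = (-241767 - 5) + 321 = -241772 + 321 = -241451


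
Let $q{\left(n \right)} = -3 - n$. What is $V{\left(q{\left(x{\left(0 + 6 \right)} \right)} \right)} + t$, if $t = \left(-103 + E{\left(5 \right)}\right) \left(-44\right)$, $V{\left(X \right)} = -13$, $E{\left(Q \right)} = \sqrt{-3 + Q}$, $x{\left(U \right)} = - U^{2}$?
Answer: $4519 - 44 \sqrt{2} \approx 4456.8$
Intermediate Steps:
$t = 4532 - 44 \sqrt{2}$ ($t = \left(-103 + \sqrt{-3 + 5}\right) \left(-44\right) = \left(-103 + \sqrt{2}\right) \left(-44\right) = 4532 - 44 \sqrt{2} \approx 4469.8$)
$V{\left(q{\left(x{\left(0 + 6 \right)} \right)} \right)} + t = -13 + \left(4532 - 44 \sqrt{2}\right) = 4519 - 44 \sqrt{2}$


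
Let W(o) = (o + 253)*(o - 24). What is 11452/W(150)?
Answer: 818/3627 ≈ 0.22553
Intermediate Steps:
W(o) = (-24 + o)*(253 + o) (W(o) = (253 + o)*(-24 + o) = (-24 + o)*(253 + o))
11452/W(150) = 11452/(-6072 + 150**2 + 229*150) = 11452/(-6072 + 22500 + 34350) = 11452/50778 = 11452*(1/50778) = 818/3627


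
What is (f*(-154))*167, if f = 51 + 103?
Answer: -3960572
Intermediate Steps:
f = 154
(f*(-154))*167 = (154*(-154))*167 = -23716*167 = -3960572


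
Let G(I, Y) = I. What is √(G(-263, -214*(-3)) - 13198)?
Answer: I*√13461 ≈ 116.02*I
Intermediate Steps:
√(G(-263, -214*(-3)) - 13198) = √(-263 - 13198) = √(-13461) = I*√13461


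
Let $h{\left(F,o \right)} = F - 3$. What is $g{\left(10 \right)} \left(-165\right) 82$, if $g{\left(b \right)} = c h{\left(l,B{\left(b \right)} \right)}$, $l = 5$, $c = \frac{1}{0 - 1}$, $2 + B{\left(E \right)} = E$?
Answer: $27060$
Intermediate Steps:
$B{\left(E \right)} = -2 + E$
$c = -1$ ($c = \frac{1}{-1} = -1$)
$h{\left(F,o \right)} = -3 + F$
$g{\left(b \right)} = -2$ ($g{\left(b \right)} = - (-3 + 5) = \left(-1\right) 2 = -2$)
$g{\left(10 \right)} \left(-165\right) 82 = \left(-2\right) \left(-165\right) 82 = 330 \cdot 82 = 27060$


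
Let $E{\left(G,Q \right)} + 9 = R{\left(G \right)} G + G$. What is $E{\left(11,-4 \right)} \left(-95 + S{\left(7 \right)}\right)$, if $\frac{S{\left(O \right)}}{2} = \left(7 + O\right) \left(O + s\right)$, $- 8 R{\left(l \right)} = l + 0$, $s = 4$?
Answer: $- \frac{22365}{8} \approx -2795.6$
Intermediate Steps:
$R{\left(l \right)} = - \frac{l}{8}$ ($R{\left(l \right)} = - \frac{l + 0}{8} = - \frac{l}{8}$)
$S{\left(O \right)} = 2 \left(4 + O\right) \left(7 + O\right)$ ($S{\left(O \right)} = 2 \left(7 + O\right) \left(O + 4\right) = 2 \left(7 + O\right) \left(4 + O\right) = 2 \left(4 + O\right) \left(7 + O\right)$)
$E{\left(G,Q \right)} = -9 + G - \frac{G^{2}}{8}$ ($E{\left(G,Q \right)} = -9 + \left(- \frac{G}{8} G + G\right) = -9 - \left(- G + \frac{G^{2}}{8}\right) = -9 + G - \frac{G^{2}}{8}$)
$E{\left(11,-4 \right)} \left(-95 + S{\left(7 \right)}\right) = \left(-9 + 11 - \frac{11^{2}}{8}\right) \left(-95 + \left(56 + 2 \cdot 7^{2} + 22 \cdot 7\right)\right) = \left(-9 + 11 - \frac{121}{8}\right) \left(-95 + \left(56 + 2 \cdot 49 + 154\right)\right) = \left(-9 + 11 - \frac{121}{8}\right) \left(-95 + \left(56 + 98 + 154\right)\right) = - \frac{105 \left(-95 + 308\right)}{8} = \left(- \frac{105}{8}\right) 213 = - \frac{22365}{8}$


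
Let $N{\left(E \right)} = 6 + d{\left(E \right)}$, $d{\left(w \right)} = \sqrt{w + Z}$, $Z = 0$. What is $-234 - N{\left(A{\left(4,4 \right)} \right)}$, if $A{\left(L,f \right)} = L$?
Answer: $-242$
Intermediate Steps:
$d{\left(w \right)} = \sqrt{w}$ ($d{\left(w \right)} = \sqrt{w + 0} = \sqrt{w}$)
$N{\left(E \right)} = 6 + \sqrt{E}$
$-234 - N{\left(A{\left(4,4 \right)} \right)} = -234 - \left(6 + \sqrt{4}\right) = -234 - \left(6 + 2\right) = -234 - 8 = -242$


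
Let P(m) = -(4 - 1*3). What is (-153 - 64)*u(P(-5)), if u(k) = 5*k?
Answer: 1085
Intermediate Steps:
P(m) = -1 (P(m) = -(4 - 3) = -1*1 = -1)
(-153 - 64)*u(P(-5)) = (-153 - 64)*(5*(-1)) = -217*(-5) = 1085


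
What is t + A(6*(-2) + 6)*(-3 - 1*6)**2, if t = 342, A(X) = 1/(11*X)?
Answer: 7497/22 ≈ 340.77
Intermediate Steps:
A(X) = 1/(11*X)
t + A(6*(-2) + 6)*(-3 - 1*6)**2 = 342 + (1/(11*(6*(-2) + 6)))*(-3 - 1*6)**2 = 342 + (1/(11*(-12 + 6)))*(-3 - 6)**2 = 342 + ((1/11)/(-6))*(-9)**2 = 342 + ((1/11)*(-1/6))*81 = 342 - 1/66*81 = 342 - 27/22 = 7497/22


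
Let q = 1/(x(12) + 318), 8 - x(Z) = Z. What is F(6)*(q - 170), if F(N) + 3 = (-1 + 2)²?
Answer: 53379/157 ≈ 339.99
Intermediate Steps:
x(Z) = 8 - Z
q = 1/314 (q = 1/((8 - 1*12) + 318) = 1/((8 - 12) + 318) = 1/(-4 + 318) = 1/314 ≈ 0.0031847)
F(N) = -2 (F(N) = -3 + (-1 + 2)² = -3 + 1² = -3 + 1 = -2)
F(6)*(q - 170) = -2*(1/314 - 170) = -2*(-53379/314) = 53379/157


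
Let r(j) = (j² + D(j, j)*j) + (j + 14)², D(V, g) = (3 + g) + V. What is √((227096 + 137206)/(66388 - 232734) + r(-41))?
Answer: √39063208005798/83173 ≈ 75.145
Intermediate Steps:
D(V, g) = 3 + V + g
r(j) = j² + (14 + j)² + j*(3 + 2*j) (r(j) = (j² + (3 + j + j)*j) + (j + 14)² = (j² + (3 + 2*j)*j) + (14 + j)² = (j² + j*(3 + 2*j)) + (14 + j)² = j² + (14 + j)² + j*(3 + 2*j))
√((227096 + 137206)/(66388 - 232734) + r(-41)) = √((227096 + 137206)/(66388 - 232734) + (196 + 4*(-41)² + 31*(-41))) = √(364302/(-166346) + (196 + 4*1681 - 1271)) = √(364302*(-1/166346) + (196 + 6724 - 1271)) = √(-182151/83173 + 5649) = √(469662126/83173) = √39063208005798/83173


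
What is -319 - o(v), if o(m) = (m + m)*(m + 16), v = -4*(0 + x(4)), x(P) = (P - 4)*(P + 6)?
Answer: -319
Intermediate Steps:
x(P) = (-4 + P)*(6 + P)
v = 0 (v = -4*(0 + (-24 + 4² + 2*4)) = -4*(0 + (-24 + 16 + 8)) = -4*(0 + 0) = -4*0 = 0)
o(m) = 2*m*(16 + m) (o(m) = (2*m)*(16 + m) = 2*m*(16 + m))
-319 - o(v) = -319 - 2*0*(16 + 0) = -319 - 2*0*16 = -319 - 1*0 = -319 + 0 = -319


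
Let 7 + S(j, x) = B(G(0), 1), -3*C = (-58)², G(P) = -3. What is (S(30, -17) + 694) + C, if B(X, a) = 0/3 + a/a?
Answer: -1300/3 ≈ -433.33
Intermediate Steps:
C = -3364/3 (C = -⅓*(-58)² = -⅓*3364 = -3364/3 ≈ -1121.3)
B(X, a) = 1 (B(X, a) = 0*(⅓) + 1 = 0 + 1 = 1)
S(j, x) = -6 (S(j, x) = -7 + 1 = -6)
(S(30, -17) + 694) + C = (-6 + 694) - 3364/3 = 688 - 3364/3 = -1300/3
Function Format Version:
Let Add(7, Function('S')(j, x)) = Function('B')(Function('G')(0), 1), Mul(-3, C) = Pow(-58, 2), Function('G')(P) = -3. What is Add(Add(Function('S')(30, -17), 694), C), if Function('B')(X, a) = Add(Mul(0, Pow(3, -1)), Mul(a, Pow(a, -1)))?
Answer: Rational(-1300, 3) ≈ -433.33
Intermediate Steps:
C = Rational(-3364, 3) (C = Mul(Rational(-1, 3), Pow(-58, 2)) = Mul(Rational(-1, 3), 3364) = Rational(-3364, 3) ≈ -1121.3)
Function('B')(X, a) = 1 (Function('B')(X, a) = Add(Mul(0, Rational(1, 3)), 1) = Add(0, 1) = 1)
Function('S')(j, x) = -6 (Function('S')(j, x) = Add(-7, 1) = -6)
Add(Add(Function('S')(30, -17), 694), C) = Add(Add(-6, 694), Rational(-3364, 3)) = Add(688, Rational(-3364, 3)) = Rational(-1300, 3)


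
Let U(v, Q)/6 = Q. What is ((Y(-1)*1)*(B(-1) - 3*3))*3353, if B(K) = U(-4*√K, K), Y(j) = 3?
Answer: -150885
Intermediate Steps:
U(v, Q) = 6*Q
B(K) = 6*K
((Y(-1)*1)*(B(-1) - 3*3))*3353 = ((3*1)*(6*(-1) - 3*3))*3353 = (3*(-6 - 9))*3353 = (3*(-15))*3353 = -45*3353 = -150885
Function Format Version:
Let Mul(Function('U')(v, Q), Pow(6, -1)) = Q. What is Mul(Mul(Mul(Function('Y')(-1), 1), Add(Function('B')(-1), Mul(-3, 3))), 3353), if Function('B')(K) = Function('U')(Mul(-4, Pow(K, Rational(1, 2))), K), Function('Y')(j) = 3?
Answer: -150885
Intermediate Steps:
Function('U')(v, Q) = Mul(6, Q)
Function('B')(K) = Mul(6, K)
Mul(Mul(Mul(Function('Y')(-1), 1), Add(Function('B')(-1), Mul(-3, 3))), 3353) = Mul(Mul(Mul(3, 1), Add(Mul(6, -1), Mul(-3, 3))), 3353) = Mul(Mul(3, Add(-6, -9)), 3353) = Mul(Mul(3, -15), 3353) = Mul(-45, 3353) = -150885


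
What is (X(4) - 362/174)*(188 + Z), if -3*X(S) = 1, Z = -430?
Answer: 16940/29 ≈ 584.14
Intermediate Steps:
X(S) = -1/3 (X(S) = -1/3*1 = -1/3)
(X(4) - 362/174)*(188 + Z) = (-1/3 - 362/174)*(188 - 430) = (-1/3 - 362*1/174)*(-242) = (-1/3 - 181/87)*(-242) = -70/29*(-242) = 16940/29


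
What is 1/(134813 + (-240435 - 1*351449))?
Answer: -1/457071 ≈ -2.1878e-6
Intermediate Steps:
1/(134813 + (-240435 - 1*351449)) = 1/(134813 + (-240435 - 351449)) = 1/(134813 - 591884) = 1/(-457071) = -1/457071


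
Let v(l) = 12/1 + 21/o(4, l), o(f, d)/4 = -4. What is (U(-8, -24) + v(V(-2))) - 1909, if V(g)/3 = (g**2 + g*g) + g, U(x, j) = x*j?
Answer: -27301/16 ≈ -1706.3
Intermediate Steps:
U(x, j) = j*x
o(f, d) = -16 (o(f, d) = 4*(-4) = -16)
V(g) = 3*g + 6*g**2 (V(g) = 3*((g**2 + g*g) + g) = 3*((g**2 + g**2) + g) = 3*(2*g**2 + g) = 3*(g + 2*g**2) = 3*g + 6*g**2)
v(l) = 171/16 (v(l) = 12/1 + 21/(-16) = 12*1 + 21*(-1/16) = 12 - 21/16 = 171/16)
(U(-8, -24) + v(V(-2))) - 1909 = (-24*(-8) + 171/16) - 1909 = (192 + 171/16) - 1909 = 3243/16 - 1909 = -27301/16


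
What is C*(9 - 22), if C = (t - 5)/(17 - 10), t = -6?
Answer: 143/7 ≈ 20.429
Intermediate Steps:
C = -11/7 (C = (-6 - 5)/(17 - 10) = -11/7 ≈ -1.5714)
C*(9 - 22) = -11*(9 - 22)/7 = -11/7*(-13) = 143/7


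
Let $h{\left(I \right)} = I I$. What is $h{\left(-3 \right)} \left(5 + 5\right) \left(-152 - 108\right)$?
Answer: $-23400$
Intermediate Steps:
$h{\left(I \right)} = I^{2}$
$h{\left(-3 \right)} \left(5 + 5\right) \left(-152 - 108\right) = \left(-3\right)^{2} \left(5 + 5\right) \left(-152 - 108\right) = 9 \cdot 10 \left(-260\right) = 90 \left(-260\right) = -23400$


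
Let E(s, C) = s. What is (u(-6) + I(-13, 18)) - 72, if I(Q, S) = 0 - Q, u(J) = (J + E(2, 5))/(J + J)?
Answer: -176/3 ≈ -58.667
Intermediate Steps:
u(J) = (2 + J)/(2*J) (u(J) = (J + 2)/(J + J) = (2 + J)/((2*J)) = (2 + J)*(1/(2*J)) = (2 + J)/(2*J))
I(Q, S) = -Q
(u(-6) + I(-13, 18)) - 72 = ((½)*(2 - 6)/(-6) - 1*(-13)) - 72 = ((½)*(-⅙)*(-4) + 13) - 72 = (⅓ + 13) - 72 = 40/3 - 72 = -176/3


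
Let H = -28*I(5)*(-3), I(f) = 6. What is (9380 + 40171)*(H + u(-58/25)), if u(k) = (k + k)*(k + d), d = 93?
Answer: 2578039428/625 ≈ 4.1249e+6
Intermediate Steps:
u(k) = 2*k*(93 + k) (u(k) = (k + k)*(k + 93) = (2*k)*(93 + k) = 2*k*(93 + k))
H = 504 (H = -28*6*(-3) = -168*(-3) = 504)
(9380 + 40171)*(H + u(-58/25)) = (9380 + 40171)*(504 + 2*(-58/25)*(93 - 58/25)) = 49551*(504 + 2*(-58*1/25)*(93 - 58*1/25)) = 49551*(504 + 2*(-58/25)*(93 - 58/25)) = 49551*(504 + 2*(-58/25)*(2267/25)) = 49551*(504 - 262972/625) = 49551*(52028/625) = 2578039428/625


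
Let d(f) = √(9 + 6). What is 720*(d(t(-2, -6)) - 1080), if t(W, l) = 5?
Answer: -777600 + 720*√15 ≈ -7.7481e+5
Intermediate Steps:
d(f) = √15
720*(d(t(-2, -6)) - 1080) = 720*(√15 - 1080) = 720*(-1080 + √15) = -777600 + 720*√15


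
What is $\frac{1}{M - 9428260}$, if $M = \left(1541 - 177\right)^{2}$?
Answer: $- \frac{1}{7567764} \approx -1.3214 \cdot 10^{-7}$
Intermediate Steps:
$M = 1860496$ ($M = 1364^{2} = 1860496$)
$\frac{1}{M - 9428260} = \frac{1}{1860496 - 9428260} = \frac{1}{-7567764} = - \frac{1}{7567764}$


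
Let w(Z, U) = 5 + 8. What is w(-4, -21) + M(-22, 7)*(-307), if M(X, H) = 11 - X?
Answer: -10118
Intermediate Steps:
w(Z, U) = 13
w(-4, -21) + M(-22, 7)*(-307) = 13 + (11 - 1*(-22))*(-307) = 13 + (11 + 22)*(-307) = 13 + 33*(-307) = 13 - 10131 = -10118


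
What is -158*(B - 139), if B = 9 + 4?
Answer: 19908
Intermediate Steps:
B = 13
-158*(B - 139) = -158*(13 - 139) = -158*(-126) = 19908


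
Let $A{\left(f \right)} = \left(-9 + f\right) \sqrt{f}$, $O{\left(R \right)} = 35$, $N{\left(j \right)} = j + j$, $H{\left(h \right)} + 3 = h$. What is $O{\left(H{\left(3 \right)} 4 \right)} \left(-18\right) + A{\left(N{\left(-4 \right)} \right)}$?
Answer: $-630 - 34 i \sqrt{2} \approx -630.0 - 48.083 i$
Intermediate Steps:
$H{\left(h \right)} = -3 + h$
$N{\left(j \right)} = 2 j$
$A{\left(f \right)} = \sqrt{f} \left(-9 + f\right)$
$O{\left(H{\left(3 \right)} 4 \right)} \left(-18\right) + A{\left(N{\left(-4 \right)} \right)} = 35 \left(-18\right) + \sqrt{2 \left(-4\right)} \left(-9 + 2 \left(-4\right)\right) = -630 + \sqrt{-8} \left(-9 - 8\right) = -630 + 2 i \sqrt{2} \left(-17\right) = -630 - 34 i \sqrt{2}$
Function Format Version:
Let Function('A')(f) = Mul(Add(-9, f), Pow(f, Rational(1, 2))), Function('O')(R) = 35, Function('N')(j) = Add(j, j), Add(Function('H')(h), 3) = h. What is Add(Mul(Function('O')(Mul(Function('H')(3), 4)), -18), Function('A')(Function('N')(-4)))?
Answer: Add(-630, Mul(-34, I, Pow(2, Rational(1, 2)))) ≈ Add(-630.00, Mul(-48.083, I))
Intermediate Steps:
Function('H')(h) = Add(-3, h)
Function('N')(j) = Mul(2, j)
Function('A')(f) = Mul(Pow(f, Rational(1, 2)), Add(-9, f))
Add(Mul(Function('O')(Mul(Function('H')(3), 4)), -18), Function('A')(Function('N')(-4))) = Add(Mul(35, -18), Mul(Pow(Mul(2, -4), Rational(1, 2)), Add(-9, Mul(2, -4)))) = Add(-630, Mul(Pow(-8, Rational(1, 2)), Add(-9, -8))) = Add(-630, Mul(Mul(2, I, Pow(2, Rational(1, 2))), -17)) = Add(-630, Mul(-34, I, Pow(2, Rational(1, 2))))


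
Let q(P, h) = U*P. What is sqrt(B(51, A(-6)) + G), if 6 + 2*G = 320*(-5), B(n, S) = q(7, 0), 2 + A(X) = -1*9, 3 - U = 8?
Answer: I*sqrt(838) ≈ 28.948*I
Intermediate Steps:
U = -5 (U = 3 - 1*8 = 3 - 8 = -5)
A(X) = -11 (A(X) = -2 - 1*9 = -2 - 9 = -11)
q(P, h) = -5*P
B(n, S) = -35 (B(n, S) = -5*7 = -35)
G = -803 (G = -3 + (320*(-5))/2 = -3 + (1/2)*(-1600) = -3 - 800 = -803)
sqrt(B(51, A(-6)) + G) = sqrt(-35 - 803) = sqrt(-838) = I*sqrt(838)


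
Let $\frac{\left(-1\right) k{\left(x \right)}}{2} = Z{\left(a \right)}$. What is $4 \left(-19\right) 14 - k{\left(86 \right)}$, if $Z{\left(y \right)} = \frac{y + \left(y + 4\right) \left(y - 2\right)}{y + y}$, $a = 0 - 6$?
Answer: $- \frac{3197}{3} \approx -1065.7$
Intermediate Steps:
$a = -6$
$Z{\left(y \right)} = \frac{y + \left(-2 + y\right) \left(4 + y\right)}{2 y}$ ($Z{\left(y \right)} = \frac{y + \left(4 + y\right) \left(-2 + y\right)}{2 y} = \left(y + \left(-2 + y\right) \left(4 + y\right)\right) \frac{1}{2 y} = \frac{y + \left(-2 + y\right) \left(4 + y\right)}{2 y}$)
$k{\left(x \right)} = \frac{5}{3}$ ($k{\left(x \right)} = - 2 \frac{-8 - 6 \left(3 - 6\right)}{2 \left(-6\right)} = - 2 \cdot \frac{1}{2} \left(- \frac{1}{6}\right) \left(-8 - -18\right) = - 2 \cdot \frac{1}{2} \left(- \frac{1}{6}\right) \left(-8 + 18\right) = - 2 \cdot \frac{1}{2} \left(- \frac{1}{6}\right) 10 = \left(-2\right) \left(- \frac{5}{6}\right) = \frac{5}{3}$)
$4 \left(-19\right) 14 - k{\left(86 \right)} = 4 \left(-19\right) 14 - \frac{5}{3} = \left(-76\right) 14 - \frac{5}{3} = -1064 - \frac{5}{3} = - \frac{3197}{3}$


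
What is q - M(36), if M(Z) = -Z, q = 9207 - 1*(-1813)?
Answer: 11056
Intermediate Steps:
q = 11020 (q = 9207 + 1813 = 11020)
q - M(36) = 11020 - (-1)*36 = 11020 - 1*(-36) = 11020 + 36 = 11056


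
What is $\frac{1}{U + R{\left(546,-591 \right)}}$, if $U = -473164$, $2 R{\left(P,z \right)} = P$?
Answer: $- \frac{1}{472891} \approx -2.1147 \cdot 10^{-6}$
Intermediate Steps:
$R{\left(P,z \right)} = \frac{P}{2}$
$\frac{1}{U + R{\left(546,-591 \right)}} = \frac{1}{-473164 + \frac{1}{2} \cdot 546} = \frac{1}{-473164 + 273} = \frac{1}{-472891} = - \frac{1}{472891}$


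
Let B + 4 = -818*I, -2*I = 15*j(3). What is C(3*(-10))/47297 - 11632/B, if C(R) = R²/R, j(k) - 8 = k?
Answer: -552183134/3191648857 ≈ -0.17301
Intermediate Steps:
j(k) = 8 + k
I = -165/2 (I = -15*(8 + 3)/2 = -15*11/2 = -½*165 = -165/2 ≈ -82.500)
B = 67481 (B = -4 - 818*(-165/2) = -4 + 67485 = 67481)
C(R) = R
C(3*(-10))/47297 - 11632/B = (3*(-10))/47297 - 11632/67481 = -30*1/47297 - 11632*1/67481 = -30/47297 - 11632/67481 = -552183134/3191648857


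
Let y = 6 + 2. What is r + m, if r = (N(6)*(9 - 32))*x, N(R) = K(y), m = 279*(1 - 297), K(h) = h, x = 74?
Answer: -96200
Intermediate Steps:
y = 8
m = -82584 (m = 279*(-296) = -82584)
N(R) = 8
r = -13616 (r = (8*(9 - 32))*74 = (8*(-23))*74 = -184*74 = -13616)
r + m = -13616 - 82584 = -96200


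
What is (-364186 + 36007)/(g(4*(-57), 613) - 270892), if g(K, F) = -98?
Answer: 109393/90330 ≈ 1.2110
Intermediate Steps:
(-364186 + 36007)/(g(4*(-57), 613) - 270892) = (-364186 + 36007)/(-98 - 270892) = -328179/(-270990) = -328179*(-1/270990) = 109393/90330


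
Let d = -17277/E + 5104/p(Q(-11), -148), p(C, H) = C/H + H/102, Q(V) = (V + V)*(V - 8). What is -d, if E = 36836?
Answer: 709832067051/594348860 ≈ 1194.3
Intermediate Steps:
Q(V) = 2*V*(-8 + V) (Q(V) = (2*V)*(-8 + V) = 2*V*(-8 + V))
p(C, H) = H/102 + C/H (p(C, H) = C/H + H*(1/102) = C/H + H/102 = H/102 + C/H)
d = -709832067051/594348860 (d = -17277/36836 + 5104/((1/102)*(-148) + (2*(-11)*(-8 - 11))/(-148)) = -17277*1/36836 + 5104/(-74/51 + (2*(-11)*(-19))*(-1/148)) = -17277/36836 + 5104/(-74/51 + 418*(-1/148)) = -17277/36836 + 5104/(-74/51 - 209/74) = -17277/36836 + 5104/(-16135/3774) = -17277/36836 + 5104*(-3774/16135) = -17277/36836 - 19262496/16135 = -709832067051/594348860 ≈ -1194.3)
-d = -1*(-709832067051/594348860) = 709832067051/594348860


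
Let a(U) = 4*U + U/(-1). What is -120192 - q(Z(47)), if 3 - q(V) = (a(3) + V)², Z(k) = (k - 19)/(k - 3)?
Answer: -14532359/121 ≈ -1.2010e+5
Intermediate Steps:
Z(k) = (-19 + k)/(-3 + k)
a(U) = 3*U (a(U) = 4*U + U*(-1) = 4*U - U = 3*U)
q(V) = 3 - (9 + V)² (q(V) = 3 - (3*3 + V)² = 3 - (9 + V)²)
-120192 - q(Z(47)) = -120192 - (3 - (9 + (-19 + 47)/(-3 + 47))²) = -120192 - (3 - (9 + 28/44)²) = -120192 - (3 - (9 + (1/44)*28)²) = -120192 - (3 - (9 + 7/11)²) = -120192 - (3 - (106/11)²) = -120192 - (3 - 1*11236/121) = -120192 - (3 - 11236/121) = -120192 - 1*(-10873/121) = -120192 + 10873/121 = -14532359/121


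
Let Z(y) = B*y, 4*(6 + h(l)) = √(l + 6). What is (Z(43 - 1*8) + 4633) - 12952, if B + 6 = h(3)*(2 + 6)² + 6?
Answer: -20079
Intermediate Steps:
h(l) = -6 + √(6 + l)/4 (h(l) = -6 + √(l + 6)/4 = -6 + √(6 + l)/4)
B = -336 (B = -6 + ((-6 + √(6 + 3)/4)*(2 + 6)² + 6) = -6 + ((-6 + √9/4)*8² + 6) = -6 + ((-6 + (¼)*3)*64 + 6) = -6 + ((-6 + ¾)*64 + 6) = -6 + (-21/4*64 + 6) = -6 + (-336 + 6) = -6 - 330 = -336)
Z(y) = -336*y
(Z(43 - 1*8) + 4633) - 12952 = (-336*(43 - 1*8) + 4633) - 12952 = (-336*(43 - 8) + 4633) - 12952 = (-336*35 + 4633) - 12952 = (-11760 + 4633) - 12952 = -7127 - 12952 = -20079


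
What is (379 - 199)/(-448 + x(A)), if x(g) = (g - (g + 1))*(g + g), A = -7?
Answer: -90/217 ≈ -0.41475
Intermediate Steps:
x(g) = -2*g (x(g) = (g - (1 + g))*(2*g) = (g + (-1 - g))*(2*g) = -2*g)
(379 - 199)/(-448 + x(A)) = (379 - 199)/(-448 - 2*(-7)) = 180/(-448 + 14) = 180/(-434) = 180*(-1/434) = -90/217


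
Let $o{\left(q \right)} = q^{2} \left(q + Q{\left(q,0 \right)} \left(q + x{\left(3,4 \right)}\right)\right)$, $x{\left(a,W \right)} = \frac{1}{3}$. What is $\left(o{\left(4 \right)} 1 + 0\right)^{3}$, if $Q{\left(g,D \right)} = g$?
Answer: $\frac{1073741824}{27} \approx 3.9768 \cdot 10^{7}$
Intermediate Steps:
$x{\left(a,W \right)} = \frac{1}{3}$
$o{\left(q \right)} = q^{2} \left(q + q \left(\frac{1}{3} + q\right)\right)$ ($o{\left(q \right)} = q^{2} \left(q + q \left(q + \frac{1}{3}\right)\right) = q^{2} \left(q + q \left(\frac{1}{3} + q\right)\right)$)
$\left(o{\left(4 \right)} 1 + 0\right)^{3} = \left(4^{3} \left(\frac{4}{3} + 4\right) 1 + 0\right)^{3} = \left(64 \cdot \frac{16}{3} \cdot 1 + 0\right)^{3} = \left(\frac{1024}{3} \cdot 1 + 0\right)^{3} = \left(\frac{1024}{3} + 0\right)^{3} = \left(\frac{1024}{3}\right)^{3} = \frac{1073741824}{27}$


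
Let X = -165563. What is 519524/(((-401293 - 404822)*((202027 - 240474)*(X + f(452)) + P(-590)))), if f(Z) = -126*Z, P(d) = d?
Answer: -519524/6896340922555725 ≈ -7.5333e-11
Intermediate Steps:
519524/(((-401293 - 404822)*((202027 - 240474)*(X + f(452)) + P(-590)))) = 519524/(((-401293 - 404822)*((202027 - 240474)*(-165563 - 126*452) - 590))) = 519524/((-806115*(-38447*(-165563 - 56952) - 590))) = 519524/((-806115*(-38447*(-222515) - 590))) = 519524/((-806115*(8555034205 - 590))) = 519524/((-806115*8555033615)) = 519524/(-6896340922555725) = 519524*(-1/6896340922555725) = -519524/6896340922555725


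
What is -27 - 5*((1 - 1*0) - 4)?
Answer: -12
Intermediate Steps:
-27 - 5*((1 - 1*0) - 4) = -27 - 5*((1 + 0) - 4) = -27 - 5*(1 - 4) = -27 - 5*(-3) = -27 - 1*(-15) = -27 + 15 = -12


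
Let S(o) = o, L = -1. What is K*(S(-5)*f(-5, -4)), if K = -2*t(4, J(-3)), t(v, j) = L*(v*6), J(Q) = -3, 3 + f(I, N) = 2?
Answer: 240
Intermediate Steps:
f(I, N) = -1 (f(I, N) = -3 + 2 = -1)
t(v, j) = -6*v (t(v, j) = -v*6 = -6*v)
K = 48 (K = -(-12)*4 = -2*(-24) = 48)
K*(S(-5)*f(-5, -4)) = 48*(-5*(-1)) = 48*5 = 240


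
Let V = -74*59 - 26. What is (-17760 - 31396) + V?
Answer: -53548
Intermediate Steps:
V = -4392 (V = -4366 - 26 = -4392)
(-17760 - 31396) + V = (-17760 - 31396) - 4392 = -49156 - 4392 = -53548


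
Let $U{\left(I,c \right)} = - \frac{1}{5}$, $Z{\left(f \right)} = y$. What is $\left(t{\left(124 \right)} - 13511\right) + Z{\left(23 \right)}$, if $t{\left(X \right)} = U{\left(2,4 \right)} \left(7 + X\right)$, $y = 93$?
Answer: $- \frac{67221}{5} \approx -13444.0$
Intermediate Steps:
$Z{\left(f \right)} = 93$
$U{\left(I,c \right)} = - \frac{1}{5}$ ($U{\left(I,c \right)} = \left(-1\right) \frac{1}{5} = - \frac{1}{5}$)
$t{\left(X \right)} = - \frac{7}{5} - \frac{X}{5}$ ($t{\left(X \right)} = - \frac{7 + X}{5} = - \frac{7}{5} - \frac{X}{5}$)
$\left(t{\left(124 \right)} - 13511\right) + Z{\left(23 \right)} = \left(\left(- \frac{7}{5} - \frac{124}{5}\right) - 13511\right) + 93 = \left(- \frac{131}{5} - 13511\right) + 93 = - \frac{67686}{5} + 93 = - \frac{67221}{5}$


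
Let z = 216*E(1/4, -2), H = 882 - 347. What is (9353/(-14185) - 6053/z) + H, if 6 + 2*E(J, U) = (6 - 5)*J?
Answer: 4792807067/8808885 ≈ 544.09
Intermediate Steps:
E(J, U) = -3 + J/2 (E(J, U) = -3 + ((6 - 5)*J)/2 = -3 + (1*J)/2 = -3 + J/2)
H = 535
z = -621 (z = 216*(-3 + (½)/4) = 216*(-3 + (½)*(¼)) = 216*(-3 + ⅛) = 216*(-23/8) = -621)
(9353/(-14185) - 6053/z) + H = (9353/(-14185) - 6053/(-621)) + 535 = (9353*(-1/14185) - 6053*(-1/621)) + 535 = (-9353/14185 + 6053/621) + 535 = 80053592/8808885 + 535 = 4792807067/8808885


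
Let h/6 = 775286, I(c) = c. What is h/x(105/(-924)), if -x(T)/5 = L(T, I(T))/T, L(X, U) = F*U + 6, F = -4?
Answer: 1162929/71 ≈ 16379.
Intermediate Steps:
L(X, U) = 6 - 4*U (L(X, U) = -4*U + 6 = 6 - 4*U)
x(T) = -5*(6 - 4*T)/T
h = 4651716 (h = 6*775286 = 4651716)
h/x(105/(-924)) = 4651716/(20 - 30/(105/(-924))) = 4651716/(20 - 30/(105*(-1/924))) = 4651716/(20 - 30/(-5/44)) = 4651716/(20 - 30*(-44/5)) = 4651716/(20 + 264) = 4651716/284 = 4651716*(1/284) = 1162929/71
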